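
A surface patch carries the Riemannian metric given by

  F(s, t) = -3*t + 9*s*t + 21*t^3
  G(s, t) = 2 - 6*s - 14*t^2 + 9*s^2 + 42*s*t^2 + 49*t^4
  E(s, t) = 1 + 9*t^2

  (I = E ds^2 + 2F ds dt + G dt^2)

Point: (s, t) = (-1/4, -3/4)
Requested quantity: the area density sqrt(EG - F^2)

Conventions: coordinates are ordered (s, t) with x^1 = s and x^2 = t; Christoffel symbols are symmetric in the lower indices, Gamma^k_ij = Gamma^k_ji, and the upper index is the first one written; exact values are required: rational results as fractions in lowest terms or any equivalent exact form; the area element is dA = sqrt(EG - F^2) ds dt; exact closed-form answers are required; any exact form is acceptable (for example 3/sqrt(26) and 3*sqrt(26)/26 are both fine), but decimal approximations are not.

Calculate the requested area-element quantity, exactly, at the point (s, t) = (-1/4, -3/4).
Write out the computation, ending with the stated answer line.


E = 97/16, F = -315/64, G = 1481/256; EG - F^2 = 2777/256

Answer: sqrt(EG - F^2) = sqrt(2777)/16


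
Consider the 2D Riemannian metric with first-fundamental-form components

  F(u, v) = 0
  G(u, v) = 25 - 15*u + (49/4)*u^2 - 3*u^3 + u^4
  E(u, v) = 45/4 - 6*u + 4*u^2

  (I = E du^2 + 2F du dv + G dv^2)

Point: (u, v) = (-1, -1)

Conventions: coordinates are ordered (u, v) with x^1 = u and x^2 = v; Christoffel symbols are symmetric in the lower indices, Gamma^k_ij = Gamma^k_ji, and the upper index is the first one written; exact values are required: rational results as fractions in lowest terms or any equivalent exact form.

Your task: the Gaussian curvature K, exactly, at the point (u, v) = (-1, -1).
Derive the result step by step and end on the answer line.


E = 85/4, F = 0, G = 225/4, EG - F^2 = 19125/16 at the point
E_u = -14, E_v = 0, F_u = 0, F_v = 0, G_u = -105/2, G_v = 0
E_vv = 0, F_uv = 0, G_uu = 109/2
The intrinsic route: Brioschi's K = (det M1 - det M2)/(EG - F^2)^2.
M1 = [[-E_vv/2 + F_uv - G_uu/2, E_u/2, F_u - E_v/2], [F_v - G_u/2, E, F], [G_v/2, F, G]] = [[-109/4, -7, 0], [105/4, 85/4, 0], [0, 0, 225/4]]; det M1 = -1423125/64
M2 = [[0, E_v/2, G_u/2], [E_v/2, E, F], [G_u/2, F, G]] = [[0, 0, -105/4], [0, 85/4, 0], [-105/4, 0, 225/4]]; det M2 = -937125/64
det M1 - det M2 = -30375/4; K = -30375/4 / (19125/16)^2 = -192/36125

Answer: K = -192/36125


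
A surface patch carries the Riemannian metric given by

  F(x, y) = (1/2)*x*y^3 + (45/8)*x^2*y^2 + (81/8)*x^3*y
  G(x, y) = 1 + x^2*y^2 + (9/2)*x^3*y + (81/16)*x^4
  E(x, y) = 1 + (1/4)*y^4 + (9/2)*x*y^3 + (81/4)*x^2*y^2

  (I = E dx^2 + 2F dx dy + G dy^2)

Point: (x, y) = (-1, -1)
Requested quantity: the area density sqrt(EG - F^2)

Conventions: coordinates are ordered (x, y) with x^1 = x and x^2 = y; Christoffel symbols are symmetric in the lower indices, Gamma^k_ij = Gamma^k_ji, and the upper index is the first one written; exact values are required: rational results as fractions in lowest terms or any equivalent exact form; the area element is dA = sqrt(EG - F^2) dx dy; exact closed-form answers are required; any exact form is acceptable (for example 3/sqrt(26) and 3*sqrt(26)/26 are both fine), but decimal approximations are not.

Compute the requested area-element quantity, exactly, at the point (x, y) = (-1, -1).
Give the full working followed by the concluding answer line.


E = 26, F = 65/4, G = 185/16; EG - F^2 = 585/16

Answer: sqrt(EG - F^2) = 3*sqrt(65)/4


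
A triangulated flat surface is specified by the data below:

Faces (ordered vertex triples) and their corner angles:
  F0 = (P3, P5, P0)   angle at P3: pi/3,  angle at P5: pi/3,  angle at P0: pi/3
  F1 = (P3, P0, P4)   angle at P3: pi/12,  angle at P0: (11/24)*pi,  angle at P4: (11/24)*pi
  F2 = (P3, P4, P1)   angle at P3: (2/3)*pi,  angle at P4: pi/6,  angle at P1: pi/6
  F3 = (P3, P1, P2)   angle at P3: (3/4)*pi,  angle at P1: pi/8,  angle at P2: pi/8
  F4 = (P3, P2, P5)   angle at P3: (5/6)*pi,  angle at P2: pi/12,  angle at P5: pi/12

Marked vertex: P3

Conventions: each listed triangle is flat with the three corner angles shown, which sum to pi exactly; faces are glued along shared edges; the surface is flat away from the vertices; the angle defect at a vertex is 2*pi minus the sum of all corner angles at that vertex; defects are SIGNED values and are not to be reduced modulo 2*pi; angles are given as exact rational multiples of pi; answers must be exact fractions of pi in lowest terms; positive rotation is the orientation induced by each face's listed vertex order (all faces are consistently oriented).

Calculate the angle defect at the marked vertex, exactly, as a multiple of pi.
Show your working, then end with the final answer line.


Sum of corner angles at P3: (8/3)*pi
defect = 2*pi - (8/3)*pi

Answer: defect(P3) = (-2/3)*pi


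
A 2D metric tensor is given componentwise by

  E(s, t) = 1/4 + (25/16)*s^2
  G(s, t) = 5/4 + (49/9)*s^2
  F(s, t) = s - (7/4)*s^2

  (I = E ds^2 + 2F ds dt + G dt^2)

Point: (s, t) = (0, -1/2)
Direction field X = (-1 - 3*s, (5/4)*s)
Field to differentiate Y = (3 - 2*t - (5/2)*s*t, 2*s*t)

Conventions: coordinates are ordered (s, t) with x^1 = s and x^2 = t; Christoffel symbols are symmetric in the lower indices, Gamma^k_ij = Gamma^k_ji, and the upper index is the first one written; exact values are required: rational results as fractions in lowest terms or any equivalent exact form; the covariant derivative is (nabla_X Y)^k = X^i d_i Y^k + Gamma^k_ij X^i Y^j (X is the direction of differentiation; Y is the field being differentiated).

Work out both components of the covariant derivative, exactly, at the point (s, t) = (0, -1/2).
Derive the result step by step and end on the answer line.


E = 1/4, F = 0, G = 5/4 at the point
E_s = 0, E_t = 0, F_s = 1, F_t = 0, G_s = 0, G_t = 0
EG - F^2 = 5/16;  g^inv = (16/5) * [[5/4, 0], [0, 1/4]]
first-kind symbols [ij,l] = (1/2)(d_i g_jl + d_j g_il - d_l g_ij): [ss,s] = E_s/2 = 0, [ss,t] = F_s - E_t/2 = 1, [st,s] = E_t/2 = 0, [st,t] = G_s/2 = 0, [tt,s] = F_t - G_s/2 = 0, [tt,t] = G_t/2 = 0
Gamma^s_ij = (G*[ij,s] - F*[ij,t])/(EG - F^2), Gamma^t_ij = (E*[ij,t] - F*[ij,s])/(EG - F^2)
Gamma_sss = 0, Gamma_sst = 0, Gamma_stt = 0, Gamma_tss = 4/5, Gamma_tst = 0, Gamma_ttt = 0
X = (-1, 0), Y = (4, 0) at the point

Answer: (nabla_X Y)^s = -5/4, (nabla_X Y)^t = -11/5


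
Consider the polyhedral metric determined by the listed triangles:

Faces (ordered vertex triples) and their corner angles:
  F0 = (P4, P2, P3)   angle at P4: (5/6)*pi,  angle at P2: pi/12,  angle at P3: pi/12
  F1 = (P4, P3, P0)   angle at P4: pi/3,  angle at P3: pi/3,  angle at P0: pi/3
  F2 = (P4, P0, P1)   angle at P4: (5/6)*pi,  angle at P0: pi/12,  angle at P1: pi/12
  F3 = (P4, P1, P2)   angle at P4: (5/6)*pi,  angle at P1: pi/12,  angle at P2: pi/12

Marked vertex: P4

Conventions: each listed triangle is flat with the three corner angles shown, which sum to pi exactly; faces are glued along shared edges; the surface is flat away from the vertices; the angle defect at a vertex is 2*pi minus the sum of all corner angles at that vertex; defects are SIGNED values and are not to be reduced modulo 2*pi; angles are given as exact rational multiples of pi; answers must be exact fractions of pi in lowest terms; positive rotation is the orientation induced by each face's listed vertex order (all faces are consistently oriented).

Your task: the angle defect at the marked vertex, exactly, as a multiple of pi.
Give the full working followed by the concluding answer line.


Sum of corner angles at P4: (17/6)*pi
defect = 2*pi - (17/6)*pi

Answer: defect(P4) = (-5/6)*pi


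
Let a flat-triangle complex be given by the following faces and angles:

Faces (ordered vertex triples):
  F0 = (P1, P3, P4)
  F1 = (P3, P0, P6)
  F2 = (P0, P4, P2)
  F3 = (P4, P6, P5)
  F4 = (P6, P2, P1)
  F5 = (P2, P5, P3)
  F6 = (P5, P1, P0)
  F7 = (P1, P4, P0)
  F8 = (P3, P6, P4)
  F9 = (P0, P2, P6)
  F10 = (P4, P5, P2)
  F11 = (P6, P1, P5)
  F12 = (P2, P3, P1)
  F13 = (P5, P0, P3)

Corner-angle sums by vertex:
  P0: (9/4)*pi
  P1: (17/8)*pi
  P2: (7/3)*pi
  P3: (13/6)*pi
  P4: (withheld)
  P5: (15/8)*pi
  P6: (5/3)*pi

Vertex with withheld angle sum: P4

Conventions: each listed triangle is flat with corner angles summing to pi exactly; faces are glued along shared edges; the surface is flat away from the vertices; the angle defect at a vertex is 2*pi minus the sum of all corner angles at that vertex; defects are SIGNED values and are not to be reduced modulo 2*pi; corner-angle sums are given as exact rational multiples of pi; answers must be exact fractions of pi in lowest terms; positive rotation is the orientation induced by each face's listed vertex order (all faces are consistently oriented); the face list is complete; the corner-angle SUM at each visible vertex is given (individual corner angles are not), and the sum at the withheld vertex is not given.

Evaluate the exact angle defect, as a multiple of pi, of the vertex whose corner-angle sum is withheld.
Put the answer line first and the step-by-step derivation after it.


Answer: defect(P4) = (5/12)*pi

V = 7, E = 21, F = 14; chi = V - E + F = 0
Gauss-Bonnet: total defect = 2*pi*chi = 0; visible defects sum to (-5/12)*pi


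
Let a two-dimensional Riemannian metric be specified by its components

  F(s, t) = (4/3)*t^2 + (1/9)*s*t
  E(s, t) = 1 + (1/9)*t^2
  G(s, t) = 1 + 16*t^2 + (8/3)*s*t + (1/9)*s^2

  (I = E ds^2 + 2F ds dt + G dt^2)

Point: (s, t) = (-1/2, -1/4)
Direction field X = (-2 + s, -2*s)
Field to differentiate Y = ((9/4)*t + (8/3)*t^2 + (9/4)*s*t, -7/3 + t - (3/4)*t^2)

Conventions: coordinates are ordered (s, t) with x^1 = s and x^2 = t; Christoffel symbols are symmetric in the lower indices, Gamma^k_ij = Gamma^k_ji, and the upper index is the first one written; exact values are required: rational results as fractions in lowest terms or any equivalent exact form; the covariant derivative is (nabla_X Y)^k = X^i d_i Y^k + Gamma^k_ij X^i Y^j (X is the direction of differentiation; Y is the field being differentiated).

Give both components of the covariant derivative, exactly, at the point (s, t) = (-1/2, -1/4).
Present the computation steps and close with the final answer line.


E = 145/144, F = 7/72, G = 85/36 at the point
E_s = 0, E_t = -1/18, F_s = -1/36, F_t = -13/18, G_s = -7/9, G_t = -28/3
EG - F^2 = 341/144;  g^inv = (144/341) * [[85/36, -7/72], [-7/72, 145/144]]
first-kind symbols [ij,l] = (1/2)(d_i g_jl + d_j g_il - d_l g_ij): [ss,s] = E_s/2 = 0, [ss,t] = F_s - E_t/2 = 0, [st,s] = E_t/2 = -1/36, [st,t] = G_s/2 = -7/18, [tt,s] = F_t - G_s/2 = -1/3, [tt,t] = G_t/2 = -14/3
Gamma^s_ij = (G*[ij,s] - F*[ij,t])/(EG - F^2), Gamma^t_ij = (E*[ij,t] - F*[ij,s])/(EG - F^2)
Gamma_sss = 0, Gamma_sst = -4/341, Gamma_stt = -48/341, Gamma_tss = 0, Gamma_tst = -56/341, Gamma_ttt = -672/341
X = (-5/2, 1), Y = (-11/96, -505/192) at the point

Answer: (nabla_X Y)^s = 24427/16368, (nabla_X Y)^t = 29993/5456


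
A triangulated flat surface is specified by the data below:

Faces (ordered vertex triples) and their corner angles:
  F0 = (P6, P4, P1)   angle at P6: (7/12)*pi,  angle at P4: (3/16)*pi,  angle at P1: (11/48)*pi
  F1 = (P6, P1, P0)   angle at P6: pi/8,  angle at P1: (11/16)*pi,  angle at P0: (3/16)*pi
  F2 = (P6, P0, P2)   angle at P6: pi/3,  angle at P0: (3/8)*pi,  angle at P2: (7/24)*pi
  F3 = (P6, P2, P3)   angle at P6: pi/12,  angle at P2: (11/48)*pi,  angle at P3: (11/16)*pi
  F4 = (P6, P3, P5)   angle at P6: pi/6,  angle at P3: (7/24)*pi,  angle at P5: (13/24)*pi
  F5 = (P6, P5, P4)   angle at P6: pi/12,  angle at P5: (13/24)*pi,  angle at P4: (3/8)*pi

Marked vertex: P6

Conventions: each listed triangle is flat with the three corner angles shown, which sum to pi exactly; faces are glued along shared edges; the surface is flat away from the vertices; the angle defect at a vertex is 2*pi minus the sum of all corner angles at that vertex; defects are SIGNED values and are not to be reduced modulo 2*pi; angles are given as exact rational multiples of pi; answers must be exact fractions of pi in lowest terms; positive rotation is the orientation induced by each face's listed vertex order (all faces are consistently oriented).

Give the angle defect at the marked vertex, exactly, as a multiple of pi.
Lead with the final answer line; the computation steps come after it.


Answer: defect(P6) = (5/8)*pi

Sum of corner angles at P6: (11/8)*pi
defect = 2*pi - (11/8)*pi


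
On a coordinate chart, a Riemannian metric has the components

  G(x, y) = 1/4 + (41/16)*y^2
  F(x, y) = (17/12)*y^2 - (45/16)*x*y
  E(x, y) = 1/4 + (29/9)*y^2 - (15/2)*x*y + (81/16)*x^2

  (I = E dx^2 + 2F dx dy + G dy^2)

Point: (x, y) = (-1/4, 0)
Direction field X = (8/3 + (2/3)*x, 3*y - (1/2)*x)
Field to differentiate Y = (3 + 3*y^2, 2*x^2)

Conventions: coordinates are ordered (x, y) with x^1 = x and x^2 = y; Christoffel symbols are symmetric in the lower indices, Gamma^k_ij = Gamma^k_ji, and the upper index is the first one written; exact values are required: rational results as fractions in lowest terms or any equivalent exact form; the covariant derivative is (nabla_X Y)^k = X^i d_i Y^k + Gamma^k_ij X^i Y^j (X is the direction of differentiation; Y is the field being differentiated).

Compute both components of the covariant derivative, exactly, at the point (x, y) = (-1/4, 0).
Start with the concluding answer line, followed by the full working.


Answer: (nabla_X Y)^x = -7239/464, (nabla_X Y)^y = -245/8

E = 145/256, F = 0, G = 1/4 at the point
E_x = -81/32, E_y = 15/8, F_x = 0, F_y = 45/64, G_x = 0, G_y = 0
EG - F^2 = 145/1024;  g^inv = (1024/145) * [[1/4, 0], [0, 145/256]]
first-kind symbols [ij,l] = (1/2)(d_i g_jl + d_j g_il - d_l g_ij): [xx,x] = E_x/2 = -81/64, [xx,y] = F_x - E_y/2 = -15/16, [xy,x] = E_y/2 = 15/16, [xy,y] = G_x/2 = 0, [yy,x] = F_y - G_x/2 = 45/64, [yy,y] = G_y/2 = 0
Gamma^x_ij = (G*[ij,x] - F*[ij,y])/(EG - F^2), Gamma^y_ij = (E*[ij,y] - F*[ij,x])/(EG - F^2)
Gamma_xxx = -324/145, Gamma_xxy = 48/29, Gamma_xyy = 36/29, Gamma_yxx = -15/4, Gamma_yxy = 0, Gamma_yyy = 0
X = (5/2, 1/8), Y = (3, 1/8) at the point


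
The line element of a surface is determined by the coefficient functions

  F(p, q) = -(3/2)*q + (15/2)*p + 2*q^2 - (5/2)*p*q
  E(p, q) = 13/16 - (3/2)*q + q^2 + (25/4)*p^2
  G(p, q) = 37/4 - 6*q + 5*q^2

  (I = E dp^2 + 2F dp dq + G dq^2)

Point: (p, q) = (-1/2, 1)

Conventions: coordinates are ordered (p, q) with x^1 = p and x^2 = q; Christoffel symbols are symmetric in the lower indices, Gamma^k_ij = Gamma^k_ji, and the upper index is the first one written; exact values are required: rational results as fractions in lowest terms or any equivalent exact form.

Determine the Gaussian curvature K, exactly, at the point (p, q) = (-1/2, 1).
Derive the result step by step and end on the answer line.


E = 15/8, F = -2, G = 33/4, EG - F^2 = 367/32 at the point
E_p = -25/4, E_q = 1/2, F_p = 5, F_q = 15/4, G_p = 0, G_q = 4
E_qq = 2, F_pq = -5/2, G_pp = 0
K follows from Brioschi's formula, (det M1 - det M2)/(EG - F^2)^2.
M1 = [[-E_qq/2 + F_pq - G_pp/2, E_p/2, F_p - E_q/2], [F_q - G_p/2, E, F], [G_q/2, F, G]] = [[-7/2, -25/8, 19/4], [15/4, 15/8, -2], [2, -2, 33/4]]; det M1 = 1997/128
M2 = [[0, E_q/2, G_p/2], [E_q/2, E, F], [G_p/2, F, G]] = [[0, 1/4, 0], [1/4, 15/8, -2], [0, -2, 33/4]]; det M2 = -33/64
det M1 - det M2 = 2063/128; K = 2063/128 / (367/32)^2 = 16504/134689

Answer: K = 16504/134689


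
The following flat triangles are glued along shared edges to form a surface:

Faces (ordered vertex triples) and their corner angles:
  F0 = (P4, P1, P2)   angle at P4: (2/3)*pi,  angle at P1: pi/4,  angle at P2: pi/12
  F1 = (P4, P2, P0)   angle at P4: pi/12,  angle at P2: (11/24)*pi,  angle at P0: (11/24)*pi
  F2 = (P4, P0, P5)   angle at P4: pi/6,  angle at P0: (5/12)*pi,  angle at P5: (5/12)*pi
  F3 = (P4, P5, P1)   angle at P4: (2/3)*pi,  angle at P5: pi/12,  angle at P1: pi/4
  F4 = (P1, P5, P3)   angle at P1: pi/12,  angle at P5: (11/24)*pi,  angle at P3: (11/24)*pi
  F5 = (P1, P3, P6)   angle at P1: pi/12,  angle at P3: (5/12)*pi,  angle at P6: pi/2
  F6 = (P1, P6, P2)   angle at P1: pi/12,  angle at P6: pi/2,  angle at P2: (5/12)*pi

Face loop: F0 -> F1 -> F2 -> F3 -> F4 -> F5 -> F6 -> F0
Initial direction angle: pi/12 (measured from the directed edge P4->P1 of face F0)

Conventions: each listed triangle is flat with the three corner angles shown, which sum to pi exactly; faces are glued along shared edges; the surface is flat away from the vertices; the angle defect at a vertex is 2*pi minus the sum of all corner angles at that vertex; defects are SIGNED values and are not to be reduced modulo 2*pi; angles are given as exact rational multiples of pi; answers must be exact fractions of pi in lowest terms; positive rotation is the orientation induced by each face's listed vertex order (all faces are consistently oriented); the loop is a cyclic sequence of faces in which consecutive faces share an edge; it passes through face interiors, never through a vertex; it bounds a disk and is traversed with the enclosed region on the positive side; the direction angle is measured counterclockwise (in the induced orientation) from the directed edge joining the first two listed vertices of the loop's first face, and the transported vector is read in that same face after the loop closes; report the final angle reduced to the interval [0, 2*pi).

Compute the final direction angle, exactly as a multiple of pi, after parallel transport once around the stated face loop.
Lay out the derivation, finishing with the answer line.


enclosed vertex P1: corner angles sum to (3/4)*pi, defect = 2*pi - (3/4)*pi = (5/4)*pi
enclosed vertex P4: corner angles sum to (19/12)*pi, defect = 2*pi - (19/12)*pi = (5/12)*pi
holonomy = initial angle + sum of enclosed defects (mod 2*pi), positive in the induced orientation
final angle = pi/12 + (5/3)*pi = (7/4)*pi (mod 2*pi)

Answer: final direction angle = (7/4)*pi


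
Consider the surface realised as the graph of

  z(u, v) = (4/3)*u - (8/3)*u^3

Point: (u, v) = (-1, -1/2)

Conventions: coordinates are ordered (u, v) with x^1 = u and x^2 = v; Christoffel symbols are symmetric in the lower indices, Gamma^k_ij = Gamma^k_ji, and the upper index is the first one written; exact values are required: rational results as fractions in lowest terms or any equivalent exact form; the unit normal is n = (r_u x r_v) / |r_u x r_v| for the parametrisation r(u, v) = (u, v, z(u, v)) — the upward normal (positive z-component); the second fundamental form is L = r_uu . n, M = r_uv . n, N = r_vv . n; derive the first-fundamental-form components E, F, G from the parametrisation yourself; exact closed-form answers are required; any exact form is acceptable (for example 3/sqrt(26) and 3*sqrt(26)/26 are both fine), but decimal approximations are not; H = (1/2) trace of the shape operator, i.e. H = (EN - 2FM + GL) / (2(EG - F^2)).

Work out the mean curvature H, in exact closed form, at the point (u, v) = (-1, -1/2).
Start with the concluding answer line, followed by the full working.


Answer: H = 216*sqrt(409)/167281

z_u = -20/3, z_v = 0, z_uu = 16, z_uv = 0, z_vv = 0
E = 409/9, F = 0, G = 1; answer radicand W^2 = 409/9
unnormalised second-form numerators: l = 16, m = 0, n = 0; L = l/sqrt(409/9), and similarly M = m/sqrt(W^2), N = n/sqrt(W^2)
H = (E*n - 2*F*m + G*l) / (2*(EG - F^2)*sqrt(W^2)); E*n - 2*F*m + G*l = 16, EG - F^2 = 409/9, so H = (72/409)/sqrt(409/9)


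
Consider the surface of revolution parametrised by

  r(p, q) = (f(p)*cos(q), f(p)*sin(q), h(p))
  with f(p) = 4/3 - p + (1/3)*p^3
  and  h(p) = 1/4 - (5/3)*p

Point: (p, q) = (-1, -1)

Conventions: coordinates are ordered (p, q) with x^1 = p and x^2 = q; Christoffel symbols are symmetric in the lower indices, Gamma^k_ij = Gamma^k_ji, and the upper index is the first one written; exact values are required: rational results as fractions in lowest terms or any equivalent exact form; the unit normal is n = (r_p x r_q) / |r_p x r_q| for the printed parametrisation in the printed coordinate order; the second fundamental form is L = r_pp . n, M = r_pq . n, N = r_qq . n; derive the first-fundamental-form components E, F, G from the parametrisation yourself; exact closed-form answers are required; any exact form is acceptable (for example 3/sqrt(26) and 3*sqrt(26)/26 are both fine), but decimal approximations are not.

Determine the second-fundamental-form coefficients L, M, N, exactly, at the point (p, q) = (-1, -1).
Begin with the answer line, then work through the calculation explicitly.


Answer: L = -2, M = 0, N = -2

f = 2, f' = 0, f'' = -2, h' = -5/3, h'' = 0
E = 25/9, F = 0, G = 4; answer radicand W^2 = 25/9
unnormalised second-form numerators: l = -10/3, m = 0, n = -10/3; L = l/sqrt(25/9), and similarly M = m/sqrt(W^2), N = n/sqrt(W^2)


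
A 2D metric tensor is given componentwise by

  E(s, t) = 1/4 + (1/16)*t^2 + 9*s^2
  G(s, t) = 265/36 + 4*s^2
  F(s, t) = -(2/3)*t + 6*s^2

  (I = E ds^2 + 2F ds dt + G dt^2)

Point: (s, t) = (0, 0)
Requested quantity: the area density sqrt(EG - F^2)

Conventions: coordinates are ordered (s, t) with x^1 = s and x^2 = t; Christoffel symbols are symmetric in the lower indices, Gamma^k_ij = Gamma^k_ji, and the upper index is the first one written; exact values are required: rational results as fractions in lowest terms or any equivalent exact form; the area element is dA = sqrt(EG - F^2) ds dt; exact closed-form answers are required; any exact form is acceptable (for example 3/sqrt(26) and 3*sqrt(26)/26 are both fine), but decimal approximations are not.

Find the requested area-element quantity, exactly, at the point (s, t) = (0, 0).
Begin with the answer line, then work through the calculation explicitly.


Answer: sqrt(EG - F^2) = sqrt(265)/12

E = 1/4, F = 0, G = 265/36; EG - F^2 = 265/144


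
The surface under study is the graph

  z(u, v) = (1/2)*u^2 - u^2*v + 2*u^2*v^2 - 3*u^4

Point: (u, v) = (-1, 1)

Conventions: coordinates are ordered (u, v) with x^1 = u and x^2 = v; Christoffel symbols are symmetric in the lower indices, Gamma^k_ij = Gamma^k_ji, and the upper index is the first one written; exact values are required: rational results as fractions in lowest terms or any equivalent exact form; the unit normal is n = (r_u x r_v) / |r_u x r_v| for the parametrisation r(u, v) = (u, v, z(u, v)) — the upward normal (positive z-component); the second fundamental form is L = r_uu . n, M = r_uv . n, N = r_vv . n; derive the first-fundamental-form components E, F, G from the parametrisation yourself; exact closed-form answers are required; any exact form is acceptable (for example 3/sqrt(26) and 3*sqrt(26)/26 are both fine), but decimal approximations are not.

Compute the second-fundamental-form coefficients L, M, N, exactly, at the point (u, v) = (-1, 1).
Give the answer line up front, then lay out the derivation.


Answer: L = -33*sqrt(91)/91, M = -6*sqrt(91)/91, N = 4*sqrt(91)/91

z_u = 9, z_v = 3, z_uu = -33, z_uv = -6, z_vv = 4
E = 82, F = 27, G = 10; answer radicand W^2 = 91
unnormalised second-form numerators: l = -33, m = -6, n = 4; L = l/sqrt(91), and similarly M = m/sqrt(W^2), N = n/sqrt(W^2)


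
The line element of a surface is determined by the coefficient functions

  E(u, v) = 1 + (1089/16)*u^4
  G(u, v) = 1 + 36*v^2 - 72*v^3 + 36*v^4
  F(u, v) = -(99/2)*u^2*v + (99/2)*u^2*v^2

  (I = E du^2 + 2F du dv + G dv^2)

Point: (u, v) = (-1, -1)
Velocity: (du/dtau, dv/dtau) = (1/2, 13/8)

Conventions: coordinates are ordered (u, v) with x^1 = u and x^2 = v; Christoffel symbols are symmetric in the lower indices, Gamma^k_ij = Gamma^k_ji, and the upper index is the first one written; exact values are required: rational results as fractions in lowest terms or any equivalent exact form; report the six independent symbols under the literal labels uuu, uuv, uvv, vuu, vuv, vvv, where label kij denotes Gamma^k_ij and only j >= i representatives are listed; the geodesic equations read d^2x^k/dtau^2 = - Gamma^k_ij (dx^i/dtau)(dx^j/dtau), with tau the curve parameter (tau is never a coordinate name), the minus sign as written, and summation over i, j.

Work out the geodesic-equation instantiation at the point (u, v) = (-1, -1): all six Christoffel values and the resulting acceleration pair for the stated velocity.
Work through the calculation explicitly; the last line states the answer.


E = 1105/16, F = 99, G = 145 at the point
E_u = -1089/4, E_v = 0, F_u = -198, F_v = -297/2, G_u = 0, G_v = -432
EG - F^2 = 3409/16;  g^inv = (16/3409) * [[145, -99], [-99, 1105/16]]
first-kind symbols [ij,l] = (1/2)(d_i g_jl + d_j g_il - d_l g_ij): [uu,u] = E_u/2 = -1089/8, [uu,v] = F_u - E_v/2 = -198, [uv,u] = E_v/2 = 0, [uv,v] = G_u/2 = 0, [vv,u] = F_v - G_u/2 = -297/2, [vv,v] = G_v/2 = -216
Gamma^u_ij = (G*[ij,u] - F*[ij,v])/(EG - F^2), Gamma^v_ij = (E*[ij,v] - F*[ij,u])/(EG - F^2)
Gamma_uuu = -2178/3409, Gamma_uuv = 0, Gamma_uvv = -2376/3409, Gamma_vuu = -3168/3409, Gamma_vuv = 0, Gamma_vvv = -3456/3409
d^2u/dtau^2 = -(Gamma_uuu*(1/2)^2 + 2*Gamma_uuv*(1/2)*(13/8) + Gamma_uvv*(13/8)^2) = 54549/27272
d^2v/dtau^2 = -(Gamma_vuu*(1/2)^2 + 2*Gamma_vuv*(1/2)*(13/8) + Gamma_vvv*(13/8)^2) = 9918/3409

Answer: Gamma_uuu = -2178/3409, Gamma_uuv = 0, Gamma_uvv = -2376/3409, Gamma_vuu = -3168/3409, Gamma_vuv = 0, Gamma_vvv = -3456/3409; accelerations (d^2u/dtau^2, d^2v/dtau^2) = (54549/27272, 9918/3409)


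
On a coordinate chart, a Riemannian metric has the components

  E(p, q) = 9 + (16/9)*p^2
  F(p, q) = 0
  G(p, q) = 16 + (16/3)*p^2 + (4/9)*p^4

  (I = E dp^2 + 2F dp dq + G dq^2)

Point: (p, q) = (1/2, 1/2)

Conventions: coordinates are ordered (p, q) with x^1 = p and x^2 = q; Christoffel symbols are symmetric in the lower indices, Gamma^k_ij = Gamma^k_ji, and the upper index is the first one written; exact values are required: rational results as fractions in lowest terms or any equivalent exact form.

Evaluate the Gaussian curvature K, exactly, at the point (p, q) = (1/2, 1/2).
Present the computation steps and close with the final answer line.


E = 85/9, F = 0, G = 625/36, EG - F^2 = 53125/324 at the point
E_p = 16/9, E_q = 0, F_p = 0, F_q = 0, G_p = 50/9, G_q = 0
E_qq = 0, F_pq = 0, G_pp = 12
K follows from Brioschi's formula, (det M1 - det M2)/(EG - F^2)^2.
M1 = [[-E_qq/2 + F_pq - G_pp/2, E_p/2, F_p - E_q/2], [F_q - G_p/2, E, F], [G_q/2, F, G]] = [[-6, 8/9, 0], [-25/9, 85/9, 0], [0, 0, 625/36]]; det M1 = -1371875/1458
M2 = [[0, E_q/2, G_p/2], [E_q/2, E, F], [G_p/2, F, G]] = [[0, 0, 25/9], [0, 85/9, 0], [25/9, 0, 625/36]]; det M2 = -53125/729
det M1 - det M2 = -15625/18; K = -15625/18 / (53125/324)^2 = -5832/180625

Answer: K = -5832/180625


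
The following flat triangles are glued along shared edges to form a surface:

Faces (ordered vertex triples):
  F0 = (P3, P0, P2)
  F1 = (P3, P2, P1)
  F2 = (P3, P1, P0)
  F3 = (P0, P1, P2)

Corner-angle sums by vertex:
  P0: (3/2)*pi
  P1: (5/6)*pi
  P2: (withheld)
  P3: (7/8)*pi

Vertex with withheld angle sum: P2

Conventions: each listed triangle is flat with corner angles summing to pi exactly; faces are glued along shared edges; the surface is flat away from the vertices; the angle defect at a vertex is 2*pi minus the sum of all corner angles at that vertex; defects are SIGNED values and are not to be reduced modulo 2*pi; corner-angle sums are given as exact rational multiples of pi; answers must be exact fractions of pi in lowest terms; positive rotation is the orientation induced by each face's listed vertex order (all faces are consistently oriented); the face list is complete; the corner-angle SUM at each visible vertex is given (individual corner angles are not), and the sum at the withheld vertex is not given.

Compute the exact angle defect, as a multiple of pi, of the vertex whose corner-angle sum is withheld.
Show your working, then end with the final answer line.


V = 4, E = 6, F = 4; chi = V - E + F = 2
Gauss-Bonnet: total defect = 2*pi*chi = 4*pi; visible defects sum to (67/24)*pi

Answer: defect(P2) = (29/24)*pi


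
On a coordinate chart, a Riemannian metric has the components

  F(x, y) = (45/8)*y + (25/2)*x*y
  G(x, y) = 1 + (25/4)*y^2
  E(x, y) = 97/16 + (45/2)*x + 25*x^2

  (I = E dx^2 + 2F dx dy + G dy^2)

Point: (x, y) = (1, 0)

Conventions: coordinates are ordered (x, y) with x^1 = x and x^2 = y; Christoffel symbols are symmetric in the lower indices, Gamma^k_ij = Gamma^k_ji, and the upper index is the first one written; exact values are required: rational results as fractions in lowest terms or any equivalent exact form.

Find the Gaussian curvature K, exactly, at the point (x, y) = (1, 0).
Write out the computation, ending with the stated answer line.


E = 857/16, F = 0, G = 1, EG - F^2 = 857/16 at the point
E_x = 145/2, E_y = 0, F_x = 0, F_y = 145/8, G_x = 0, G_y = 0
E_yy = 0, F_xy = 25/2, G_xx = 0
By Brioschi, K is (det M1 - det M2) divided by (EG - F^2) squared.
M1 = [[-E_yy/2 + F_xy - G_xx/2, E_x/2, F_x - E_y/2], [F_y - G_x/2, E, F], [G_y/2, F, G]] = [[25/2, 145/4, 0], [145/8, 857/16, 0], [0, 0, 1]]; det M1 = 25/2
M2 = [[0, E_y/2, G_x/2], [E_y/2, E, F], [G_x/2, F, G]] = [[0, 0, 0], [0, 857/16, 0], [0, 0, 1]]; det M2 = 0
det M1 - det M2 = 25/2; K = 25/2 / (857/16)^2 = 3200/734449

Answer: K = 3200/734449


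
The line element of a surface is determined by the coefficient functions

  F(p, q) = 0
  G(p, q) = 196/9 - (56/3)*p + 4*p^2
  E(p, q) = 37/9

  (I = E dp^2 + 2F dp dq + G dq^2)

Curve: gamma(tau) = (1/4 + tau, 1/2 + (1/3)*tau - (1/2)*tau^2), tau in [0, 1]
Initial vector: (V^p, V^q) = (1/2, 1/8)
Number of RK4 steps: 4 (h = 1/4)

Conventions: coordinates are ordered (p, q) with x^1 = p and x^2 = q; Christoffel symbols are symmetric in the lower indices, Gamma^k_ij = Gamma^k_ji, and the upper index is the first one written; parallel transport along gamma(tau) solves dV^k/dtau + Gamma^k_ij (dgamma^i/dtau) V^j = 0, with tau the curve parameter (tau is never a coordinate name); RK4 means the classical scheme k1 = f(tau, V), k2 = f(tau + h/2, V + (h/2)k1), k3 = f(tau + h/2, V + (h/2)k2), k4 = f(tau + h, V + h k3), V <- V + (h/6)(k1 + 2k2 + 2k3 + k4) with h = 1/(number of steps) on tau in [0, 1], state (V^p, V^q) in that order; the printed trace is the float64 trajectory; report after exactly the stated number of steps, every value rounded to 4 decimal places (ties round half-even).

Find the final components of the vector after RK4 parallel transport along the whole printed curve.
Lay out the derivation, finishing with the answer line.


gamma'(tau) = (1, 1/3 - tau); f(tau, V)^k = -Gamma^k_ij(gamma(tau)) gamma'^i(tau) V^j; h = 1/4; intermediate values shown to 6 dp
curve data and Christoffel symbols at the stage parameters:
  tau = 0.000000: gamma = (0.250000, 0.500000), gamma' = (1.000000, 0.333333); Gamma_ppp = 0.000000, Gamma_ppq = 0.000000, Gamma_pqq = 2.027027, Gamma_qpp = 0.000000, Gamma_qpq = -0.480000, Gamma_qqq = 0.000000
  tau = 0.125000: gamma = (0.375000, 0.533854), gamma' = (1.000000, 0.208333); Gamma_ppp = 0.000000, Gamma_ppq = 0.000000, Gamma_pqq = 1.905405, Gamma_qpp = 0.000000, Gamma_qpq = -0.510638, Gamma_qqq = 0.000000
  tau = 0.250000: gamma = (0.500000, 0.552083), gamma' = (1.000000, 0.083333); Gamma_ppp = 0.000000, Gamma_ppq = 0.000000, Gamma_pqq = 1.783784, Gamma_qpp = 0.000000, Gamma_qpq = -0.545455, Gamma_qqq = 0.000000
  tau = 0.375000: gamma = (0.625000, 0.554688), gamma' = (1.000000, -0.041667); Gamma_ppp = 0.000000, Gamma_ppq = 0.000000, Gamma_pqq = 1.662162, Gamma_qpp = 0.000000, Gamma_qpq = -0.585366, Gamma_qqq = 0.000000
  tau = 0.500000: gamma = (0.750000, 0.541667), gamma' = (1.000000, -0.166667); Gamma_ppp = 0.000000, Gamma_ppq = 0.000000, Gamma_pqq = 1.540541, Gamma_qpp = 0.000000, Gamma_qpq = -0.631579, Gamma_qqq = 0.000000
  tau = 0.625000: gamma = (0.875000, 0.513021), gamma' = (1.000000, -0.291667); Gamma_ppp = 0.000000, Gamma_ppq = 0.000000, Gamma_pqq = 1.418919, Gamma_qpp = 0.000000, Gamma_qpq = -0.685714, Gamma_qqq = 0.000000
  tau = 0.750000: gamma = (1.000000, 0.468750), gamma' = (1.000000, -0.416667); Gamma_ppp = 0.000000, Gamma_ppq = 0.000000, Gamma_pqq = 1.297297, Gamma_qpp = 0.000000, Gamma_qpq = -0.750000, Gamma_qqq = 0.000000
  tau = 0.875000: gamma = (1.125000, 0.408854), gamma' = (1.000000, -0.541667); Gamma_ppp = 0.000000, Gamma_ppq = 0.000000, Gamma_pqq = 1.175676, Gamma_qpp = 0.000000, Gamma_qpq = -0.827586, Gamma_qqq = 0.000000
  tau = 1.000000: gamma = (1.250000, 0.333333), gamma' = (1.000000, -0.666667); Gamma_ppp = 0.000000, Gamma_ppq = 0.000000, Gamma_pqq = 1.054054, Gamma_qpp = 0.000000, Gamma_qpq = -0.923077, Gamma_qqq = 0.000000
step 0: V^p = 0.5000, V^q = 0.1250
step 1: k1 = (-0.084459, 0.140000), k2 = (-0.056567, 0.124834), k3 = (-0.055814, 0.124237), k4 = (-0.023198, 0.107216); V <- V + (h/6)(k1 + 2k2 + 2k3 + k4): V^p = 0.4861, V^q = 0.1561
step 2: k1 = (-0.023198, 0.107219), k2 = (0.011736, 0.087409), k3 = (0.011565, 0.085853), k4 = (0.045579, 0.060640); V <- V + (h/6)(k1 + 2k2 + 2k3 + k4): V^p = 0.4890, V^q = 0.1775
step 3: k1 = (0.045572, 0.060622), k2 = (0.076590, 0.027959), k3 = (0.074901, 0.024384), k4 = (0.099235, -0.020983); V <- V + (h/6)(k1 + 2k2 + 2k3 + k4): V^p = 0.5077, V^q = 0.1835
step 4: k1 = (0.099191, -0.021023), k2 = (0.115186, -0.083450), k3 = (0.110216, -0.090804), k4 = (0.112996, -0.180943); V <- V + (h/6)(k1 + 2k2 + 2k3 + k4): V^p = 0.5353, V^q = 0.1606

Answer: V^p = 0.5353, V^q = 0.1606


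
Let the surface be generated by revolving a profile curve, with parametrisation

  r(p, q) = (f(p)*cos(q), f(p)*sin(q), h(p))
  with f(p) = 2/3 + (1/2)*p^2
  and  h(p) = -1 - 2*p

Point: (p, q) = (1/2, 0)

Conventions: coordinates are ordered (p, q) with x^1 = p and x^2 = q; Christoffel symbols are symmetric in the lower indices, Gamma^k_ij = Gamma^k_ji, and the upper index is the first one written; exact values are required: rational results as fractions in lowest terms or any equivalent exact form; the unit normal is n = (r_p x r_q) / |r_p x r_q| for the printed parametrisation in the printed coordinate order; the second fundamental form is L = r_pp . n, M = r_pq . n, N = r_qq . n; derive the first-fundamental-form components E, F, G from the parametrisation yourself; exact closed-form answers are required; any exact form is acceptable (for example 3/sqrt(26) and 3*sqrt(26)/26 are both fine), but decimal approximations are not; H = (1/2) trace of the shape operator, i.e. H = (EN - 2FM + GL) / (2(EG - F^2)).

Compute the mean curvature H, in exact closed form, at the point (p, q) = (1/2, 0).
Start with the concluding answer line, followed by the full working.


Answer: H = -664*sqrt(17)/5491

f = 19/24, f' = 1/2, f'' = 1, h' = -2, h'' = 0
E = 17/4, F = 0, G = 361/576; answer radicand W^2 = 17/4
unnormalised second-form numerators: l = 2, m = 0, n = -19/12; L = l/sqrt(17/4), and similarly M = m/sqrt(W^2), N = n/sqrt(W^2)
H = (E*n - 2*F*m + G*l) / (2*(EG - F^2)*sqrt(W^2)); E*n - 2*F*m + G*l = -1577/288, EG - F^2 = 6137/2304, so H = (-332/323)/sqrt(17/4)


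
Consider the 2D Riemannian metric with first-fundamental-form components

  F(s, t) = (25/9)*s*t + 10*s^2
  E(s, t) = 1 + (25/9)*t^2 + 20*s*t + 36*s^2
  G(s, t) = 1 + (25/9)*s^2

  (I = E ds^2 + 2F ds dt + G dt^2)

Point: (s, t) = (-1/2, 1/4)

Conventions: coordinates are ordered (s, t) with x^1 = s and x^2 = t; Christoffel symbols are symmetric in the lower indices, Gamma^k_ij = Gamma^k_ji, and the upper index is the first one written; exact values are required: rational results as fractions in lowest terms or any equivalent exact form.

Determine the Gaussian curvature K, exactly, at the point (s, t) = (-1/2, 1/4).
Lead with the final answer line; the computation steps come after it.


Answer: K = -2304/58081

E = 1105/144, F = 155/72, G = 61/36, EG - F^2 = 1205/144 at the point
E_s = -31, E_t = -155/18, F_s = -335/36, F_t = -25/18, G_s = -25/9, G_t = 0
E_tt = 50/9, F_st = 25/9, G_ss = 50/9
Brioschi: K = (det M1 - det M2) / (EG - F^2)^2 with the standard first/second-derivative matrices M1, M2.
M1 = [[-E_tt/2 + F_st - G_ss/2, E_s/2, F_s - E_t/2], [F_t - G_s/2, E, F], [G_t/2, F, G]] = [[-25/9, -31/2, -5], [0, 1105/144, 155/72], [0, 155/72, 61/36]]; det M1 = -30125/1296
M2 = [[0, E_t/2, G_s/2], [E_t/2, E, F], [G_s/2, F, G]] = [[0, -155/36, -25/18], [-155/36, 1105/144, 155/72], [-25/18, 155/72, 61/36]]; det M2 = -26525/1296
det M1 - det M2 = -25/9; K = -25/9 / (1205/144)^2 = -2304/58081


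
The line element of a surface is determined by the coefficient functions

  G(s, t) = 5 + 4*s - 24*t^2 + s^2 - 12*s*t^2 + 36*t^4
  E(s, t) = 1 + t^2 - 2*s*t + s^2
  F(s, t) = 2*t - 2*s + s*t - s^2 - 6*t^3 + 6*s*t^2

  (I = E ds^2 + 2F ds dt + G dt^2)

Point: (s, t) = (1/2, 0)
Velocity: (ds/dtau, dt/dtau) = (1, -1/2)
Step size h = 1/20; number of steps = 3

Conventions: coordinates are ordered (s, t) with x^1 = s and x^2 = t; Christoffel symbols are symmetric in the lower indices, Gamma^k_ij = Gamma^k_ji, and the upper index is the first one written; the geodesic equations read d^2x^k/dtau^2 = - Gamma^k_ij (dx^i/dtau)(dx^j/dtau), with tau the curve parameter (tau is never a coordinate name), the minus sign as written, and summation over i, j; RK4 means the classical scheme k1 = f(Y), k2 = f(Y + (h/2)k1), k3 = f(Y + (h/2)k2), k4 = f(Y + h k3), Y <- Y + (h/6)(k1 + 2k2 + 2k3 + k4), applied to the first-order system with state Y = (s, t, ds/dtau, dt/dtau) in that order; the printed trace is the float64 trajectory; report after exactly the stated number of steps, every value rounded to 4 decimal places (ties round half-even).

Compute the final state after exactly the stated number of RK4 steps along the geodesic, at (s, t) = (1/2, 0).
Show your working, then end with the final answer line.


f(Y) = (ds/dtau, dt/dtau, -Gamma^s_ij Y'^i Y'^j, -Gamma^t_ij Y'^i Y'^j) with the Gammas evaluated at the stage position; h = 0.050000; intermediate values shown to 6 dp
step 0: s = 0.5000, t = 0.0000, ds/dtau = 1.0000, dt/dtau = -0.5000
step 1:
  k1: at (s, t) = (0.500000, 0.000000), (ds/dtau, dt/dtau) = (1.000000, -0.500000); Gamma_sss = 0.066667, Gamma_sst = -0.066667, Gamma_stt = 0.000000, Gamma_tss = -0.333333, Gamma_tst = 0.333333, Gamma_ttt = 0.000000; k1 = (1.000000, -0.500000, -0.133333, 0.666667)
  k2: at (s, t) = (0.525000, -0.012500), (ds/dtau, dt/dtau) = (0.996667, -0.483333); Gamma_sss = 0.070172, Gamma_sst = -0.070172, Gamma_stt = -0.010526, Gamma_tss = -0.329521, Gamma_tst = 0.329521, Gamma_ttt = 0.049428; k2 = (0.996667, -0.483333, -0.134852, 0.633256)
  k3: at (s, t) = (0.524917, -0.012083), (ds/dtau, dt/dtau) = (0.996629, -0.484169); Gamma_sss = 0.070112, Gamma_sst = -0.070112, Gamma_stt = -0.010166, Gamma_tss = -0.329546, Gamma_tst = 0.329546, Gamma_ttt = 0.047784; k3 = (0.996629, -0.484169, -0.134920, 0.634162)
  k4: at (s, t) = (0.549831, -0.024208), (ds/dtau, dt/dtau) = (0.993254, -0.468292); Gamma_sss = 0.073470, Gamma_sst = -0.073470, Gamma_stt = -0.021343, Gamma_tss = -0.325897, Gamma_tst = 0.325897, Gamma_ttt = 0.094674; k4 = (0.993254, -0.468292, -0.136148, 0.603925)
  Y <- Y + (h/6)(k1 + 2k2 + 2k3 + k4): s = 0.5498, t = -0.0242, ds/dtau = 0.9933, dt/dtau = -0.4683
step 2:
  k1: at (s, t) = (0.549832, -0.024194), (ds/dtau, dt/dtau) = (0.993258, -0.468288); Gamma_sss = 0.073468, Gamma_sst = -0.073468, Gamma_stt = -0.021330, Gamma_tss = -0.325898, Gamma_tst = 0.325898, Gamma_ttt = 0.094618; k1 = (0.993258, -0.468288, -0.136148, 0.603939)
  k2: at (s, t) = (0.574663, -0.035901), (ds/dtau, dt/dtau) = (0.989854, -0.453190); Gamma_sss = 0.076686, Gamma_sst = -0.076686, Gamma_stt = -0.033037, Gamma_tss = -0.322401, Gamma_tst = 0.322401, Gamma_ttt = 0.138895; k2 = (0.989854, -0.453190, -0.137153, 0.576619)
  k3: at (s, t) = (0.574578, -0.035524), (ds/dtau, dt/dtau) = (0.989829, -0.453873); Gamma_sss = 0.076629, Gamma_sst = -0.076629, Gamma_stt = -0.032666, Gamma_tss = -0.322417, Gamma_tst = 0.322417, Gamma_ttt = 0.137442; k3 = (0.989829, -0.453873, -0.137201, 0.577275)
  k4: at (s, t) = (0.599324, -0.046888), (ds/dtau, dt/dtau) = (0.986398, -0.439424); Gamma_sss = 0.079723, Gamma_sst = -0.079723, Gamma_stt = -0.044857, Gamma_tss = -0.319052, Gamma_tst = 0.319052, Gamma_ttt = 0.179516; k4 = (0.986398, -0.439424, -0.138020, 0.552353)
  Y <- Y + (h/6)(k1 + 2k2 + 2k3 + k4): s = 0.5993, t = -0.0469, ds/dtau = 0.9864, dt/dtau = -0.4394
step 3:
  k1: at (s, t) = (0.599324, -0.046876), (ds/dtau, dt/dtau) = (0.986401, -0.439421); Gamma_sss = 0.079722, Gamma_sst = -0.079722, Gamma_stt = -0.044845, Gamma_tss = -0.319052, Gamma_tst = 0.319052, Gamma_ttt = 0.179471; k1 = (0.986401, -0.439421, -0.138019, 0.552363)
  k2: at (s, t) = (0.623984, -0.057862), (ds/dtau, dt/dtau) = (0.982950, -0.425612); Gamma_sss = 0.082696, Gamma_sst = -0.082696, Gamma_stt = -0.057419, Gamma_tss = -0.315808, Gamma_tst = 0.315808, Gamma_ttt = 0.219278; k2 = (0.982950, -0.425612, -0.138692, 0.529650)
  k3: at (s, t) = (0.623898, -0.057516), (ds/dtau, dt/dtau) = (0.982934, -0.426180); Gamma_sss = 0.082642, Gamma_sst = -0.082642, Gamma_stt = -0.057039, Gamma_tss = -0.315819, Gamma_tst = 0.315819, Gamma_ttt = 0.217977; k3 = (0.982934, -0.426180, -0.138723, 0.530136)
  k4: at (s, t) = (0.648471, -0.068185), (ds/dtau, dt/dtau) = (0.979465, -0.412914); Gamma_sss = 0.085509, Gamma_sst = -0.085509, Gamma_stt = -0.069966, Gamma_tss = -0.312680, Gamma_tst = 0.312680, Gamma_ttt = 0.255841; k4 = (0.979465, -0.412914, -0.139271, 0.509267)
  Y <- Y + (h/6)(k1 + 2k2 + 2k3 + k4): s = 0.6485, t = -0.0682, ds/dtau = 0.9795, dt/dtau = -0.4129

Answer: s = 0.6485, t = -0.0682, ds/dtau = 0.9795, dt/dtau = -0.4129
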